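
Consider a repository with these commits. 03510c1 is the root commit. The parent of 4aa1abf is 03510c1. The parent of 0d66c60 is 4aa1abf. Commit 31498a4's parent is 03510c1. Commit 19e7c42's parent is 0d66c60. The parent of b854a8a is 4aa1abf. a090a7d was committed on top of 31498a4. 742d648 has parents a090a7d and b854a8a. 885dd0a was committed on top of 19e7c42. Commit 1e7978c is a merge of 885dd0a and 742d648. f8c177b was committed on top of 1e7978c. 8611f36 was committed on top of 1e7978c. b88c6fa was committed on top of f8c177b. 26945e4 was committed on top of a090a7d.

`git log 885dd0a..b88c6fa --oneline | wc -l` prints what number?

Reachable from b88c6fa: {03510c1, 0d66c60, 19e7c42, 1e7978c, 31498a4, 4aa1abf, 742d648, 885dd0a, a090a7d, b854a8a, b88c6fa, f8c177b}.
Reachable from 885dd0a: {03510c1, 0d66c60, 19e7c42, 4aa1abf, 885dd0a}.
In b88c6fa's history but not 885dd0a's: {1e7978c, 31498a4, 742d648, a090a7d, b854a8a, b88c6fa, f8c177b} — 7 commits.

7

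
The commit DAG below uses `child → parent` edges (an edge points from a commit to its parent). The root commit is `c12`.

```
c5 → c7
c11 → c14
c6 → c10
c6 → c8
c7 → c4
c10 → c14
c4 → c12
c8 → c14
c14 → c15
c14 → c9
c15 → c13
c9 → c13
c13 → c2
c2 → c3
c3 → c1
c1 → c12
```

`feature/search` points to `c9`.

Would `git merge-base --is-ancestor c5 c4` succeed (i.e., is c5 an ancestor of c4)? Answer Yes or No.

Ancestors of c4: {c12, c4}.
c5 is not in that set, so it is not an ancestor of c4.

No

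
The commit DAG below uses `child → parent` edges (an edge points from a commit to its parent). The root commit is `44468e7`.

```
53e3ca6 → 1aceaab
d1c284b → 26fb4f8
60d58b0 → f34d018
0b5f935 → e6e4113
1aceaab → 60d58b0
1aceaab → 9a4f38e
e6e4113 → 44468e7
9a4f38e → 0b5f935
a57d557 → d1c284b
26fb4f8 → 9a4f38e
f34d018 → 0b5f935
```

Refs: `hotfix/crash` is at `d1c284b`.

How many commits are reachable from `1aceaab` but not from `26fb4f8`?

Reachable from 1aceaab: {0b5f935, 1aceaab, 44468e7, 60d58b0, 9a4f38e, e6e4113, f34d018}.
Reachable from 26fb4f8: {0b5f935, 26fb4f8, 44468e7, 9a4f38e, e6e4113}.
In 1aceaab's history but not 26fb4f8's: {1aceaab, 60d58b0, f34d018} — 3 commits.

3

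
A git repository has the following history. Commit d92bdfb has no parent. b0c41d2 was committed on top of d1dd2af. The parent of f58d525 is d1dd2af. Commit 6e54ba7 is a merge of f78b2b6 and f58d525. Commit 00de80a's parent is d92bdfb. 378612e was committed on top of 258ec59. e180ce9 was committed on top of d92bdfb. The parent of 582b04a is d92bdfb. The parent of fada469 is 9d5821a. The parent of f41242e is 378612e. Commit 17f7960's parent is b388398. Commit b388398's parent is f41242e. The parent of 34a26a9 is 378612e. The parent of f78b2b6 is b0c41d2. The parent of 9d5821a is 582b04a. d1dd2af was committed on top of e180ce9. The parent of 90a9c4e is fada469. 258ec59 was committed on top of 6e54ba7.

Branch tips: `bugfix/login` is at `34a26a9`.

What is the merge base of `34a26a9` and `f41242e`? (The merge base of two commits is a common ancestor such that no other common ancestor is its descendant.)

378612e

Ancestors of 34a26a9: {258ec59, 34a26a9, 378612e, 6e54ba7, b0c41d2, d1dd2af, d92bdfb, e180ce9, f58d525, f78b2b6}.
Ancestors of f41242e: {258ec59, 378612e, 6e54ba7, b0c41d2, d1dd2af, d92bdfb, e180ce9, f41242e, f58d525, f78b2b6}.
Common ancestors: {258ec59, 378612e, 6e54ba7, b0c41d2, d1dd2af, d92bdfb, e180ce9, f58d525, f78b2b6}.
Among these, 378612e is not an ancestor of any other common ancestor — it is the merge base.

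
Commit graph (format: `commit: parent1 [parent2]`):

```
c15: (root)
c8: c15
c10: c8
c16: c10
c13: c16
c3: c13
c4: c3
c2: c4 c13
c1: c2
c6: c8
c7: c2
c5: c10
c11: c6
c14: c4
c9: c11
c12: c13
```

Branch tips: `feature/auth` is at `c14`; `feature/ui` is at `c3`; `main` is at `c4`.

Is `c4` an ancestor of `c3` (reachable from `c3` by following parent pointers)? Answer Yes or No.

Ancestors of c3: {c10, c13, c15, c16, c3, c8}.
c4 is not in that set, so it is not an ancestor of c3.

No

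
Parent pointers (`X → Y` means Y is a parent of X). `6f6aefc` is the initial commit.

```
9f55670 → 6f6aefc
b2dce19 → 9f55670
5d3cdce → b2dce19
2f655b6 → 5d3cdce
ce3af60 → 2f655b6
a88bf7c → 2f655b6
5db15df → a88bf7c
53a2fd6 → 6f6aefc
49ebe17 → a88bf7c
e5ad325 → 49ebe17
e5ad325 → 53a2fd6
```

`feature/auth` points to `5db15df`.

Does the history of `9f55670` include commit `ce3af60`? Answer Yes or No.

Ancestors of 9f55670: {6f6aefc, 9f55670}.
ce3af60 is not in that set, so it is not an ancestor of 9f55670.

No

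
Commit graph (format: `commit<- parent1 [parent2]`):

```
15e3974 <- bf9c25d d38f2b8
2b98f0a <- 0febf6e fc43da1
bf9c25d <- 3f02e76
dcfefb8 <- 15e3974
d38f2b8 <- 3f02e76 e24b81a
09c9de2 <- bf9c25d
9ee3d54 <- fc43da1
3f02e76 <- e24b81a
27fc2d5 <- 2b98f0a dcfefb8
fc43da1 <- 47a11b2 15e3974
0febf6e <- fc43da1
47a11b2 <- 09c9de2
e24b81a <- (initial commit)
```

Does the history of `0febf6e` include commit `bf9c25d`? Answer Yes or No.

Yes

Ancestors of 0febf6e (commits reachable by following parents): {09c9de2, 0febf6e, 15e3974, 3f02e76, 47a11b2, bf9c25d, d38f2b8, e24b81a, fc43da1}.
bf9c25d is in that set, so it is an ancestor of 0febf6e.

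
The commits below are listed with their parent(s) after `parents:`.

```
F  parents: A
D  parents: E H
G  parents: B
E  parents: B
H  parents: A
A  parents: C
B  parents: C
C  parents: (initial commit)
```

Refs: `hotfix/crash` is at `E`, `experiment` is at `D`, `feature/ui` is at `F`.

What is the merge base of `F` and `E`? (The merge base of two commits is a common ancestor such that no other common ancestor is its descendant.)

C

Ancestors of F: {A, C, F}.
Ancestors of E: {B, C, E}.
Common ancestors: {C}.
The only common ancestor is C, so it is the merge base.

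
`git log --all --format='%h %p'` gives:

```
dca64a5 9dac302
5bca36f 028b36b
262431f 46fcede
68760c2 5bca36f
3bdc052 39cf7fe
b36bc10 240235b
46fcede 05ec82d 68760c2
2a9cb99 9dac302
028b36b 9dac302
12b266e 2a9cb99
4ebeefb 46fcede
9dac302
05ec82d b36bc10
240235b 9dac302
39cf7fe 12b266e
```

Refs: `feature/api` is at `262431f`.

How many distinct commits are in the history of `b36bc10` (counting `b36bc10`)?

Walking parent pointers from b36bc10: reachable set = {240235b, 9dac302, b36bc10}.
That is 3 commits.

3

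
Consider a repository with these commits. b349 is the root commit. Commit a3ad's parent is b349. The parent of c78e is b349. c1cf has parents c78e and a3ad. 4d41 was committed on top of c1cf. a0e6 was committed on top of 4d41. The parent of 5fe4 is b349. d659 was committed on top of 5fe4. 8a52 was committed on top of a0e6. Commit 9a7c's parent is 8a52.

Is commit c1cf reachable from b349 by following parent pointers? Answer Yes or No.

No

Ancestors of b349: {b349}.
c1cf is not in that set, so it is not an ancestor of b349.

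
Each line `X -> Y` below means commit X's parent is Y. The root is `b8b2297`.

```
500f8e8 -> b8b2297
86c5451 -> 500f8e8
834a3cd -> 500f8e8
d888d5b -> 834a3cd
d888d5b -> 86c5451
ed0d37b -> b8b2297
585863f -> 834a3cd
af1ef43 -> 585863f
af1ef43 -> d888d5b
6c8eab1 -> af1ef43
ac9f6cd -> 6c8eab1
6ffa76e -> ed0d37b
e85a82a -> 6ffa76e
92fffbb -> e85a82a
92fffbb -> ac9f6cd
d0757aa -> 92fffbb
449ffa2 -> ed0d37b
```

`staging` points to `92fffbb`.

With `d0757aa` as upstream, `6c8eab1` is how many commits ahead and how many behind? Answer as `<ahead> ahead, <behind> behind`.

Reachable from 6c8eab1: {500f8e8, 585863f, 6c8eab1, 834a3cd, 86c5451, af1ef43, b8b2297, d888d5b}.
Reachable from d0757aa: {500f8e8, 585863f, 6c8eab1, 6ffa76e, 834a3cd, 86c5451, 92fffbb, ac9f6cd, af1ef43, b8b2297, d0757aa, d888d5b, e85a82a, ed0d37b}.
Only in 6c8eab1's history (ahead): {} — 0.
Only in d0757aa's history (behind): {6ffa76e, 92fffbb, ac9f6cd, d0757aa, e85a82a, ed0d37b} — 6.

0 ahead, 6 behind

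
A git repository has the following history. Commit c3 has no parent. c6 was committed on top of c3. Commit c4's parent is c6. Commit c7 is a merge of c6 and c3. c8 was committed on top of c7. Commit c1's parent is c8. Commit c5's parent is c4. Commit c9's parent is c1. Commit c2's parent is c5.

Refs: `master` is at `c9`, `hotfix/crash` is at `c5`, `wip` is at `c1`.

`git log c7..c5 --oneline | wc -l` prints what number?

Reachable from c5: {c3, c4, c5, c6}.
Reachable from c7: {c3, c6, c7}.
In c5's history but not c7's: {c4, c5} — 2 commits.

2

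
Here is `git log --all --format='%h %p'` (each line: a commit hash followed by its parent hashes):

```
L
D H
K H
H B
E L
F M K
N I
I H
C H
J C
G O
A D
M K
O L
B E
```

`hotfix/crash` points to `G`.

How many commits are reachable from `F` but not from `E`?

Reachable from F: {B, E, F, H, K, L, M}.
Reachable from E: {E, L}.
In F's history but not E's: {B, F, H, K, M} — 5 commits.

5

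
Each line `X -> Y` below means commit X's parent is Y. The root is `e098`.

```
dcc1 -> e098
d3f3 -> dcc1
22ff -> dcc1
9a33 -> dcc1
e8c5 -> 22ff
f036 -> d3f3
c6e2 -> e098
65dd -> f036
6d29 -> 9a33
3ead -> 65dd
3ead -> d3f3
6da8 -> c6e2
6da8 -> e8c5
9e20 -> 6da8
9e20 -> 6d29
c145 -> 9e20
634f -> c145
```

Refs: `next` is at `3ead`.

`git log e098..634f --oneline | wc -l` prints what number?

Reachable from 634f: {22ff, 634f, 6d29, 6da8, 9a33, 9e20, c145, c6e2, dcc1, e098, e8c5}.
Reachable from e098: {e098}.
In 634f's history but not e098's: {22ff, 634f, 6d29, 6da8, 9a33, 9e20, c145, c6e2, dcc1, e8c5} — 10 commits.

10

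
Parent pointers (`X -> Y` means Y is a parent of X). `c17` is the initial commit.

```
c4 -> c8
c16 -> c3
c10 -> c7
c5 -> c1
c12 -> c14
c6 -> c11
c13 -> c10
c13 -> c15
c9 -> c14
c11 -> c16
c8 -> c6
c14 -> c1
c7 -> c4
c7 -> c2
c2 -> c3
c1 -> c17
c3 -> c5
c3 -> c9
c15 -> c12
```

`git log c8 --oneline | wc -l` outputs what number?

Walking parent pointers from c8: reachable set = {c1, c11, c14, c16, c17, c3, c5, c6, c8, c9}.
That is 10 commits.

10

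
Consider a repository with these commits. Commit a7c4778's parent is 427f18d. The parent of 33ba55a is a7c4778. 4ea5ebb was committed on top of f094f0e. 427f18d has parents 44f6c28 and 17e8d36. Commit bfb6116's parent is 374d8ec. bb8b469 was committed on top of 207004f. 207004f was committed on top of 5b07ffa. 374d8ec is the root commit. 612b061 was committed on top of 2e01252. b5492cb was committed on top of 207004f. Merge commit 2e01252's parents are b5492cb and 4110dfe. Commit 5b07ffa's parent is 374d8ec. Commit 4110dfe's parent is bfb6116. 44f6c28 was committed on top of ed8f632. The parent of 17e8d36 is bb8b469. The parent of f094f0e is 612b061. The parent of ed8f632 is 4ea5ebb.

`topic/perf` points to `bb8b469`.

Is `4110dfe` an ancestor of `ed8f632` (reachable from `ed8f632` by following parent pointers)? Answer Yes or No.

Yes

Ancestors of ed8f632 (commits reachable by following parents): {207004f, 2e01252, 374d8ec, 4110dfe, 4ea5ebb, 5b07ffa, 612b061, b5492cb, bfb6116, ed8f632, f094f0e}.
4110dfe is in that set, so it is an ancestor of ed8f632.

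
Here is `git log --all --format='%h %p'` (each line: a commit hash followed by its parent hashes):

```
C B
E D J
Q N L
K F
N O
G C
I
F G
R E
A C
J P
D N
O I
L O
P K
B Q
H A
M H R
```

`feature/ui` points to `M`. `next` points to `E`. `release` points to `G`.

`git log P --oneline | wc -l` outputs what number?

Walking parent pointers from P: reachable set = {B, C, F, G, I, K, L, N, O, P, Q}.
That is 11 commits.

11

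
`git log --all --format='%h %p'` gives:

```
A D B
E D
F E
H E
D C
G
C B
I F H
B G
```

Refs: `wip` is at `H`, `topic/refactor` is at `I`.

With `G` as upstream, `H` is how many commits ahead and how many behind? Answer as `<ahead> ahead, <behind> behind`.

Reachable from H: {B, C, D, E, G, H}.
Reachable from G: {G}.
Only in H's history (ahead): {B, C, D, E, H} — 5.
Only in G's history (behind): {} — 0.

5 ahead, 0 behind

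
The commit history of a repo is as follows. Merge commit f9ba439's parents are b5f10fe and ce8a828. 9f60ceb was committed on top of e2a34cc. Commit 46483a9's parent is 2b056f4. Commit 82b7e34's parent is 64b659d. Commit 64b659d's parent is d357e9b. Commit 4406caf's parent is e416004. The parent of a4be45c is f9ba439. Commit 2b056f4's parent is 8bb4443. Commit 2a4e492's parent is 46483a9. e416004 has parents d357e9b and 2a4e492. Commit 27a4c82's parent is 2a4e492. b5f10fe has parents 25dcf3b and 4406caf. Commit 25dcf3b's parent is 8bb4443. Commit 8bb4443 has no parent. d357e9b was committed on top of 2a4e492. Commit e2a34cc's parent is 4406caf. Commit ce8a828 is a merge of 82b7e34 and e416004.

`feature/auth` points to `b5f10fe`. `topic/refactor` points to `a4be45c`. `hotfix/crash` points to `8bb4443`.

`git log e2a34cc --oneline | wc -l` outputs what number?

8

Walking parent pointers from e2a34cc: reachable set = {2a4e492, 2b056f4, 4406caf, 46483a9, 8bb4443, d357e9b, e2a34cc, e416004}.
That is 8 commits.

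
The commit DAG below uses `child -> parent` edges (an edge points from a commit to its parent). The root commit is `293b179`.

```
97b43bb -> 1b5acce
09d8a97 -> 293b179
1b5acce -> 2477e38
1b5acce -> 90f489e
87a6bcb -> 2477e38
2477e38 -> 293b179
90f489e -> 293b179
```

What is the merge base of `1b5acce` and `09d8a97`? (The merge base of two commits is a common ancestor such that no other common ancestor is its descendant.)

293b179

Ancestors of 1b5acce: {1b5acce, 2477e38, 293b179, 90f489e}.
Ancestors of 09d8a97: {09d8a97, 293b179}.
Common ancestors: {293b179}.
The only common ancestor is 293b179, so it is the merge base.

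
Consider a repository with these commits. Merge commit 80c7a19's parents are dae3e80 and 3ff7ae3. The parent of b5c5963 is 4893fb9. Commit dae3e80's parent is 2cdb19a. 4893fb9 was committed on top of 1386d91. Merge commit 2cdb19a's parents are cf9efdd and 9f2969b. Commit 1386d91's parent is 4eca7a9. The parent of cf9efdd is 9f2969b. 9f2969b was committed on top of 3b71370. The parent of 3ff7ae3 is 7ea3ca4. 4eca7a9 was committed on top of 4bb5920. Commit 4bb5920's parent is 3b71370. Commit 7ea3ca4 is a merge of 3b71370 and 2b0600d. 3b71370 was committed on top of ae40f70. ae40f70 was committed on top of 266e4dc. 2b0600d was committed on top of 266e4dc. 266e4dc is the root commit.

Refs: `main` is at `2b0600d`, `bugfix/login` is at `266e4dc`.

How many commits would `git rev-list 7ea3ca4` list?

5

Walking parent pointers from 7ea3ca4: reachable set = {266e4dc, 2b0600d, 3b71370, 7ea3ca4, ae40f70}.
That is 5 commits.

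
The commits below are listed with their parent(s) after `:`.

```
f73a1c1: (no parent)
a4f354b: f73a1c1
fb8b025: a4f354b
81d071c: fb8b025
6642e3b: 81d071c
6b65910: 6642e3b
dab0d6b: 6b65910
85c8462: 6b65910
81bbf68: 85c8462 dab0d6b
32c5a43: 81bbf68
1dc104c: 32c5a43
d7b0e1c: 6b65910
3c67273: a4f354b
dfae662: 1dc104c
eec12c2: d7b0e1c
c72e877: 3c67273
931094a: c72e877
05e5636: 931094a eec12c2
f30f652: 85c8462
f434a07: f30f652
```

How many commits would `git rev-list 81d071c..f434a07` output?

Reachable from f434a07: {6642e3b, 6b65910, 81d071c, 85c8462, a4f354b, f30f652, f434a07, f73a1c1, fb8b025}.
Reachable from 81d071c: {81d071c, a4f354b, f73a1c1, fb8b025}.
In f434a07's history but not 81d071c's: {6642e3b, 6b65910, 85c8462, f30f652, f434a07} — 5 commits.

5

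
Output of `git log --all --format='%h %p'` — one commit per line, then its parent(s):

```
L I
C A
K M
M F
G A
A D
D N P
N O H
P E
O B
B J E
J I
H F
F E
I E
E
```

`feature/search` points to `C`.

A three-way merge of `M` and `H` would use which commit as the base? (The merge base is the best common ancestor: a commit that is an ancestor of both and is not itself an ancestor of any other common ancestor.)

F

Ancestors of M: {E, F, M}.
Ancestors of H: {E, F, H}.
Common ancestors: {E, F}.
Among these, F is not an ancestor of any other common ancestor — it is the merge base.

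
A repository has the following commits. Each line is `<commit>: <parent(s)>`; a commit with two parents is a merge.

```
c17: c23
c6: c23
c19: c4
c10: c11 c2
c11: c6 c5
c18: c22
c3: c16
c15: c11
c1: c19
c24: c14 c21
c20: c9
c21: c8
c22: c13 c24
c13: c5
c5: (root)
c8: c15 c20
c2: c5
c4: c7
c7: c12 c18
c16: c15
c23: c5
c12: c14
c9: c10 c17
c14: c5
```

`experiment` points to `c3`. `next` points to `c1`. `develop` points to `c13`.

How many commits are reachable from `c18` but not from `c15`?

12

Reachable from c18: {c10, c11, c13, c14, c15, c17, c18, c2, c20, c21, c22, c23, c24, c5, c6, c8, c9}.
Reachable from c15: {c11, c15, c23, c5, c6}.
In c18's history but not c15's: {c10, c13, c14, c17, c18, c2, c20, c21, c22, c24, c8, c9} — 12 commits.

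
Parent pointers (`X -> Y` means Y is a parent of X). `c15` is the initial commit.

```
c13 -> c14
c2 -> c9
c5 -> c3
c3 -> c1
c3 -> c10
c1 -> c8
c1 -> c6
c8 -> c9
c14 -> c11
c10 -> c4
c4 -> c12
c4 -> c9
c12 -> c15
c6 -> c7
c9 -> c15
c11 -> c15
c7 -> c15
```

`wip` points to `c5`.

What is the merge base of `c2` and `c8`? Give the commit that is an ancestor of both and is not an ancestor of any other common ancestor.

Ancestors of c2: {c15, c2, c9}.
Ancestors of c8: {c15, c8, c9}.
Common ancestors: {c15, c9}.
Among these, c9 is not an ancestor of any other common ancestor — it is the merge base.

c9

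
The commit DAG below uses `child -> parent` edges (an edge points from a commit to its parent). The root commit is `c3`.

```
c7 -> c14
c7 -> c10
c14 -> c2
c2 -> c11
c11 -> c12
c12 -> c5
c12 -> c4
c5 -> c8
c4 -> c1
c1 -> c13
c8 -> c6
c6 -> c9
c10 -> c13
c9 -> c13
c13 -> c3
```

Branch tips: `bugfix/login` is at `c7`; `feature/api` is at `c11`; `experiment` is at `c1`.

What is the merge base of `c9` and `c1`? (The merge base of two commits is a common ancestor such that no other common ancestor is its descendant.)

c13

Ancestors of c9: {c13, c3, c9}.
Ancestors of c1: {c1, c13, c3}.
Common ancestors: {c13, c3}.
Among these, c13 is not an ancestor of any other common ancestor — it is the merge base.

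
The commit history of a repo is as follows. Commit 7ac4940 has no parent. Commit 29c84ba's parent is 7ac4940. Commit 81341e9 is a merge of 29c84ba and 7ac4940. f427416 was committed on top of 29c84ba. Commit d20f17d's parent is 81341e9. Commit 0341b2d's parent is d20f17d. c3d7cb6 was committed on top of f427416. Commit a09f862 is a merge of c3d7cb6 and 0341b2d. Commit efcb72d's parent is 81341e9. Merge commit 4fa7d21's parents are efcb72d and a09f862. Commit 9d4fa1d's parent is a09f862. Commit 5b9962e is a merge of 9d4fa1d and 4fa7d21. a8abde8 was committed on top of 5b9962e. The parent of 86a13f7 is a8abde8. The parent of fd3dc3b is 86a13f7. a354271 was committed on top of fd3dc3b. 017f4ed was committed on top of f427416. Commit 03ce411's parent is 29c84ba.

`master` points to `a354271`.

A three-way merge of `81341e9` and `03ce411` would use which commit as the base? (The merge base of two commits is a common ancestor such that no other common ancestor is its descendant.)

29c84ba

Ancestors of 81341e9: {29c84ba, 7ac4940, 81341e9}.
Ancestors of 03ce411: {03ce411, 29c84ba, 7ac4940}.
Common ancestors: {29c84ba, 7ac4940}.
Among these, 29c84ba is not an ancestor of any other common ancestor — it is the merge base.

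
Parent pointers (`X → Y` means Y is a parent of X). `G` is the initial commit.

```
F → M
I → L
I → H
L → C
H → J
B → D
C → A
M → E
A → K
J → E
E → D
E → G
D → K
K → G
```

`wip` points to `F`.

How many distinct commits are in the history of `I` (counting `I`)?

Walking parent pointers from I: reachable set = {A, C, D, E, G, H, I, J, K, L}.
That is 10 commits.

10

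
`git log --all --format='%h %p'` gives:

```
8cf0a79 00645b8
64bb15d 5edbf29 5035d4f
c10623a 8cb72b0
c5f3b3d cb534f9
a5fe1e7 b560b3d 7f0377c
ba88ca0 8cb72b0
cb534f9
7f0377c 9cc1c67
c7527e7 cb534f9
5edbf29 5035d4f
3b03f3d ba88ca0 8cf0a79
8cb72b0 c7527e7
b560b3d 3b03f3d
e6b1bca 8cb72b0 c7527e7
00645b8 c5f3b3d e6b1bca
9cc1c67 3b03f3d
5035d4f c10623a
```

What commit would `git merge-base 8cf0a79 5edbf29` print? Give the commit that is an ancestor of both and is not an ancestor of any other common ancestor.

Ancestors of 8cf0a79: {00645b8, 8cb72b0, 8cf0a79, c5f3b3d, c7527e7, cb534f9, e6b1bca}.
Ancestors of 5edbf29: {5035d4f, 5edbf29, 8cb72b0, c10623a, c7527e7, cb534f9}.
Common ancestors: {8cb72b0, c7527e7, cb534f9}.
Among these, 8cb72b0 is not an ancestor of any other common ancestor — it is the merge base.

8cb72b0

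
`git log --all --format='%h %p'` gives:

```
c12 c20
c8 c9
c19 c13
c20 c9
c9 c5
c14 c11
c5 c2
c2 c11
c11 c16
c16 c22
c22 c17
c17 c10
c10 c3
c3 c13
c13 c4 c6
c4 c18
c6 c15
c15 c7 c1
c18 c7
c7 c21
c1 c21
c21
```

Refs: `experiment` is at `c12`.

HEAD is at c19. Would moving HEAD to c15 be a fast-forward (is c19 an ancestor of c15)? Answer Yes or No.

A fast-forward from c19 to c15 is possible iff c19 is an ancestor of c15.
Ancestors of c15: {c1, c15, c21, c7}.
c19 is not among them, so fast-forward is not possible.

No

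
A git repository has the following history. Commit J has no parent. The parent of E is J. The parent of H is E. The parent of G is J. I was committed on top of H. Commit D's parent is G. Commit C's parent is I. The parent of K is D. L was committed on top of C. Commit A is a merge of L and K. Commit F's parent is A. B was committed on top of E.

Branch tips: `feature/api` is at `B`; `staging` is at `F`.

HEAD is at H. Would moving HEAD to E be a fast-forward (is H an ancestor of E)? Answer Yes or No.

No

A fast-forward from H to E is possible iff H is an ancestor of E.
Ancestors of E: {E, J}.
H is not among them, so fast-forward is not possible.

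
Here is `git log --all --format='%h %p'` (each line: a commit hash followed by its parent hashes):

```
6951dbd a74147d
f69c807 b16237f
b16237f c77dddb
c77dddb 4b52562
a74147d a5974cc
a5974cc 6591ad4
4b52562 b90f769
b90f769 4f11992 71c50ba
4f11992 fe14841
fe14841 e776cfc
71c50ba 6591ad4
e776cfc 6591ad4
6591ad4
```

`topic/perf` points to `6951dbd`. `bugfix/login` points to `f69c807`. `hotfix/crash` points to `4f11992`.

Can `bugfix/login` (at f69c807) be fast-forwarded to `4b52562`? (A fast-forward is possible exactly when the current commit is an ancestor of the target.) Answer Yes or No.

A fast-forward from f69c807 to 4b52562 is possible iff f69c807 is an ancestor of 4b52562.
Ancestors of 4b52562: {4b52562, 4f11992, 6591ad4, 71c50ba, b90f769, e776cfc, fe14841}.
f69c807 is not among them, so fast-forward is not possible.

No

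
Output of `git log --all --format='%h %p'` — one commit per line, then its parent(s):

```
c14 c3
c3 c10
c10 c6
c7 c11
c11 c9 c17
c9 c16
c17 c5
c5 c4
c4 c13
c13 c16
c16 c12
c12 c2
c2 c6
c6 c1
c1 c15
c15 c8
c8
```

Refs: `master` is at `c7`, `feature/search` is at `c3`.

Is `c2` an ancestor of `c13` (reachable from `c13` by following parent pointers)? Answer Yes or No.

Ancestors of c13 (commits reachable by following parents): {c1, c12, c13, c15, c16, c2, c6, c8}.
c2 is in that set, so it is an ancestor of c13.

Yes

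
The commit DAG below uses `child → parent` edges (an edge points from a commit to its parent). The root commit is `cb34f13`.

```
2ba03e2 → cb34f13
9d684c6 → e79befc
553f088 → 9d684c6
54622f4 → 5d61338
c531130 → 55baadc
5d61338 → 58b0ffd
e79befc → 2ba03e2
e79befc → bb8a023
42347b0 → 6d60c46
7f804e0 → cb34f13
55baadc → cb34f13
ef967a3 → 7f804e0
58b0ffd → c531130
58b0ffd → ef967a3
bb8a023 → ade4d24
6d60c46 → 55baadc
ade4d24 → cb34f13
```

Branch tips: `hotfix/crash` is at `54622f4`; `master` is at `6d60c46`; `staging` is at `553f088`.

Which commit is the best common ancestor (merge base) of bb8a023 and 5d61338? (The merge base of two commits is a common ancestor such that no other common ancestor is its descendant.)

cb34f13

Ancestors of bb8a023: {ade4d24, bb8a023, cb34f13}.
Ancestors of 5d61338: {55baadc, 58b0ffd, 5d61338, 7f804e0, c531130, cb34f13, ef967a3}.
Common ancestors: {cb34f13}.
The only common ancestor is cb34f13, so it is the merge base.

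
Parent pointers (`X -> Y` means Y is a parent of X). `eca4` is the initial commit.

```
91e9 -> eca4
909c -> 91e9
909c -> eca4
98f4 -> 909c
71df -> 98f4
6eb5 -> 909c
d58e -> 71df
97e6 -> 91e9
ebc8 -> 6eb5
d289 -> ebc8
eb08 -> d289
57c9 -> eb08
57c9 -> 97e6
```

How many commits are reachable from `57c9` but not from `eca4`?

Reachable from 57c9: {57c9, 6eb5, 909c, 91e9, 97e6, d289, eb08, ebc8, eca4}.
Reachable from eca4: {eca4}.
In 57c9's history but not eca4's: {57c9, 6eb5, 909c, 91e9, 97e6, d289, eb08, ebc8} — 8 commits.

8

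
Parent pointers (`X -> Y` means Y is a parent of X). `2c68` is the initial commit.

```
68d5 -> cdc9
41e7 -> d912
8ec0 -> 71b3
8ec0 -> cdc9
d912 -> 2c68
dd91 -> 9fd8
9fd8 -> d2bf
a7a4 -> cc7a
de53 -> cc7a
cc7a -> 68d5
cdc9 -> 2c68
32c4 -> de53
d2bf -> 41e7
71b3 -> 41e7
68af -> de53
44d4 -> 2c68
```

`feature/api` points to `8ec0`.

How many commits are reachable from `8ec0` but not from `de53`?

Reachable from 8ec0: {2c68, 41e7, 71b3, 8ec0, cdc9, d912}.
Reachable from de53: {2c68, 68d5, cc7a, cdc9, de53}.
In 8ec0's history but not de53's: {41e7, 71b3, 8ec0, d912} — 4 commits.

4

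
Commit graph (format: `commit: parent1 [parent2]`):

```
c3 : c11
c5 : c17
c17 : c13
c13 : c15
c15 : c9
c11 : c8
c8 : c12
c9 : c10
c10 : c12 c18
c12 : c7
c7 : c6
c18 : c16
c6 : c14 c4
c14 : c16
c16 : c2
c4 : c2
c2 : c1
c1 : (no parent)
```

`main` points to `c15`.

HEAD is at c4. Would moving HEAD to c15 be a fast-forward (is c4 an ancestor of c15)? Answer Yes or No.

Yes

A fast-forward from c4 to c15 is possible iff c4 is an ancestor of c15.
Ancestors of c15: {c1, c10, c12, c14, c15, c16, c18, c2, c4, c6, c7, c9}.
c4 is among them, so fast-forward is possible.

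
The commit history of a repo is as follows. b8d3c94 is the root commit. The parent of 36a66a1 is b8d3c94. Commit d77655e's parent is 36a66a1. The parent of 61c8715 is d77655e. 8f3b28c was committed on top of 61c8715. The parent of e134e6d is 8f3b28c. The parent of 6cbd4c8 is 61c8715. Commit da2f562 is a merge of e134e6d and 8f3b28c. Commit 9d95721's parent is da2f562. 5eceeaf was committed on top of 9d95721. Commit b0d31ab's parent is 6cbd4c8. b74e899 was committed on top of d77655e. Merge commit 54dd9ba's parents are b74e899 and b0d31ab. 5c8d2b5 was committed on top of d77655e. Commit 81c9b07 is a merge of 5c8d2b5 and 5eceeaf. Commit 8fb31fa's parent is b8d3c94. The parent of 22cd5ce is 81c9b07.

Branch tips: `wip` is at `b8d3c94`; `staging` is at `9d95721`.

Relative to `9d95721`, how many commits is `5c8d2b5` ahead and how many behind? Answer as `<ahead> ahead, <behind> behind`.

1 ahead, 5 behind

Reachable from 5c8d2b5: {36a66a1, 5c8d2b5, b8d3c94, d77655e}.
Reachable from 9d95721: {36a66a1, 61c8715, 8f3b28c, 9d95721, b8d3c94, d77655e, da2f562, e134e6d}.
Only in 5c8d2b5's history (ahead): {5c8d2b5} — 1.
Only in 9d95721's history (behind): {61c8715, 8f3b28c, 9d95721, da2f562, e134e6d} — 5.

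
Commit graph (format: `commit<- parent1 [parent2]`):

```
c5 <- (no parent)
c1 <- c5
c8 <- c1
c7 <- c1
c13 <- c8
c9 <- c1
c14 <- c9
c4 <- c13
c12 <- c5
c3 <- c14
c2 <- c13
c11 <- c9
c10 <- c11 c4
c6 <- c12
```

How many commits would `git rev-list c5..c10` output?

7

Reachable from c10: {c1, c10, c11, c13, c4, c5, c8, c9}.
Reachable from c5: {c5}.
In c10's history but not c5's: {c1, c10, c11, c13, c4, c8, c9} — 7 commits.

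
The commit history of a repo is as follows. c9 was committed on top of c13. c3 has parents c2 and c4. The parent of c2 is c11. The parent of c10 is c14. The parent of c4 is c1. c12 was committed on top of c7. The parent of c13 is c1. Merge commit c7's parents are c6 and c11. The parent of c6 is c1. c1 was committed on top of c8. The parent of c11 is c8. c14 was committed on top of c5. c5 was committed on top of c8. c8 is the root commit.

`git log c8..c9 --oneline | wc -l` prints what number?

Reachable from c9: {c1, c13, c8, c9}.
Reachable from c8: {c8}.
In c9's history but not c8's: {c1, c13, c9} — 3 commits.

3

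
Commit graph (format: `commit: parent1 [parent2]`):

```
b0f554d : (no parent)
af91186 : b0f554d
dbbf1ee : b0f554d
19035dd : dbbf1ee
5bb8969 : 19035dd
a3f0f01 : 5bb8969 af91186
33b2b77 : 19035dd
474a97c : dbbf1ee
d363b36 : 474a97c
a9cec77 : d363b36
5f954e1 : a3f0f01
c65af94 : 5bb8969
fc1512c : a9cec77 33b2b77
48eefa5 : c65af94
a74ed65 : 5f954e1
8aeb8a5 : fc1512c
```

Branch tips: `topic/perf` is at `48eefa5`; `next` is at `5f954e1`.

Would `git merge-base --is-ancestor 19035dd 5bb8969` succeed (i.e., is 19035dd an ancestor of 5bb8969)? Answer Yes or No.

Yes

Ancestors of 5bb8969 (commits reachable by following parents): {19035dd, 5bb8969, b0f554d, dbbf1ee}.
19035dd is in that set, so it is an ancestor of 5bb8969.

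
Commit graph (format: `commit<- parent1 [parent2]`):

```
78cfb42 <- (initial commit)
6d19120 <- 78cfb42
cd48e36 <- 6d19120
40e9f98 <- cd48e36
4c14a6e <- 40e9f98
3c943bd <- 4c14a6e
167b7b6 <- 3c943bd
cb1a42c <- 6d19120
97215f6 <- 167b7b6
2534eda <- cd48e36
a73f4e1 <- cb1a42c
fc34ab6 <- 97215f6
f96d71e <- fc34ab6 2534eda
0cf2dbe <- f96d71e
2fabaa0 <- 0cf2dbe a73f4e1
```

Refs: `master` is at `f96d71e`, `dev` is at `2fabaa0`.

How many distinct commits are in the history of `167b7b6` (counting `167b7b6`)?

7

Walking parent pointers from 167b7b6: reachable set = {167b7b6, 3c943bd, 40e9f98, 4c14a6e, 6d19120, 78cfb42, cd48e36}.
That is 7 commits.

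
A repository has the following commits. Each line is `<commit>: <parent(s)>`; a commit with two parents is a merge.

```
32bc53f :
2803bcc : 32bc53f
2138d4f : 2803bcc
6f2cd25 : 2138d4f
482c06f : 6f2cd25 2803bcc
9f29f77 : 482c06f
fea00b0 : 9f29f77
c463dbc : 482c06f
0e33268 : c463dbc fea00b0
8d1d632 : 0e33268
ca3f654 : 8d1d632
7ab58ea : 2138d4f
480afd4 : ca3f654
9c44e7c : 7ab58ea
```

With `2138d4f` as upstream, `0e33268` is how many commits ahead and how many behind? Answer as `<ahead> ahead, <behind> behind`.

6 ahead, 0 behind

Reachable from 0e33268: {0e33268, 2138d4f, 2803bcc, 32bc53f, 482c06f, 6f2cd25, 9f29f77, c463dbc, fea00b0}.
Reachable from 2138d4f: {2138d4f, 2803bcc, 32bc53f}.
Only in 0e33268's history (ahead): {0e33268, 482c06f, 6f2cd25, 9f29f77, c463dbc, fea00b0} — 6.
Only in 2138d4f's history (behind): {} — 0.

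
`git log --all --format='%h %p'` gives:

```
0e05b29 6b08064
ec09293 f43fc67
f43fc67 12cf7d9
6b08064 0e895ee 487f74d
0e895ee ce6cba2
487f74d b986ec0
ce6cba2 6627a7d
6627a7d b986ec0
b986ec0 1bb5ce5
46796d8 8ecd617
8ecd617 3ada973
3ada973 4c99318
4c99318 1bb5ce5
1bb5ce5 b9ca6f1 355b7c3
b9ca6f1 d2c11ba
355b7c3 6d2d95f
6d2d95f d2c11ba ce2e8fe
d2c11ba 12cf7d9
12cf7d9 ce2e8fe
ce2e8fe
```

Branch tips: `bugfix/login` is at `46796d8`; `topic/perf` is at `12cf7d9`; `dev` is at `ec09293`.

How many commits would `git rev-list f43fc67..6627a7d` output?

7

Reachable from 6627a7d: {12cf7d9, 1bb5ce5, 355b7c3, 6627a7d, 6d2d95f, b986ec0, b9ca6f1, ce2e8fe, d2c11ba}.
Reachable from f43fc67: {12cf7d9, ce2e8fe, f43fc67}.
In 6627a7d's history but not f43fc67's: {1bb5ce5, 355b7c3, 6627a7d, 6d2d95f, b986ec0, b9ca6f1, d2c11ba} — 7 commits.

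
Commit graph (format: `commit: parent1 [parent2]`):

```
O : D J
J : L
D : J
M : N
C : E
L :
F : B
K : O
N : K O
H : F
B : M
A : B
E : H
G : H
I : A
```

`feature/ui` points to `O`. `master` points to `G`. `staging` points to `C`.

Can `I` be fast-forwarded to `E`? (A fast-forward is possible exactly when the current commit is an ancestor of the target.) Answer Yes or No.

A fast-forward from I to E is possible iff I is an ancestor of E.
Ancestors of E: {B, D, E, F, H, J, K, L, M, N, O}.
I is not among them, so fast-forward is not possible.

No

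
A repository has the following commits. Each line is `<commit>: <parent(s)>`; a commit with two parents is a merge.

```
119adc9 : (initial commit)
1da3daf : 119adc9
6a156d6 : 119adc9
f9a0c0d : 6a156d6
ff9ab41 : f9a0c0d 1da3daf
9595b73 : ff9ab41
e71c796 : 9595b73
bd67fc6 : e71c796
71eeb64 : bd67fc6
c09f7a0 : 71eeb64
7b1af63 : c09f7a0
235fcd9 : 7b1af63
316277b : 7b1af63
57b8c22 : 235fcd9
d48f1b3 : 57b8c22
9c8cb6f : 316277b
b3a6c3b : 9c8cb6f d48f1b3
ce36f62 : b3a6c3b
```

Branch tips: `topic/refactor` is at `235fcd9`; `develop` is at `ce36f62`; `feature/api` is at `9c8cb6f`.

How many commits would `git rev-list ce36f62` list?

18

Walking parent pointers from ce36f62: reachable set = {119adc9, 1da3daf, 235fcd9, 316277b, 57b8c22, 6a156d6, 71eeb64, 7b1af63, 9595b73, 9c8cb6f, b3a6c3b, bd67fc6, c09f7a0, ce36f62, d48f1b3, e71c796, f9a0c0d, ff9ab41}.
That is 18 commits.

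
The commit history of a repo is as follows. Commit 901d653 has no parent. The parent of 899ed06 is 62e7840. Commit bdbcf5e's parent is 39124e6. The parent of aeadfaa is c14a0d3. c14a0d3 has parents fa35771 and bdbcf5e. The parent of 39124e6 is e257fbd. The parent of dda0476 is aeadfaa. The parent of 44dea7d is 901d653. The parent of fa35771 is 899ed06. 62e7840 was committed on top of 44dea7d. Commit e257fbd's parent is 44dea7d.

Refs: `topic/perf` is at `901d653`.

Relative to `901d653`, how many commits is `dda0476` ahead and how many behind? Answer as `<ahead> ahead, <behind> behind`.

10 ahead, 0 behind

Reachable from dda0476: {39124e6, 44dea7d, 62e7840, 899ed06, 901d653, aeadfaa, bdbcf5e, c14a0d3, dda0476, e257fbd, fa35771}.
Reachable from 901d653: {901d653}.
Only in dda0476's history (ahead): {39124e6, 44dea7d, 62e7840, 899ed06, aeadfaa, bdbcf5e, c14a0d3, dda0476, e257fbd, fa35771} — 10.
Only in 901d653's history (behind): {} — 0.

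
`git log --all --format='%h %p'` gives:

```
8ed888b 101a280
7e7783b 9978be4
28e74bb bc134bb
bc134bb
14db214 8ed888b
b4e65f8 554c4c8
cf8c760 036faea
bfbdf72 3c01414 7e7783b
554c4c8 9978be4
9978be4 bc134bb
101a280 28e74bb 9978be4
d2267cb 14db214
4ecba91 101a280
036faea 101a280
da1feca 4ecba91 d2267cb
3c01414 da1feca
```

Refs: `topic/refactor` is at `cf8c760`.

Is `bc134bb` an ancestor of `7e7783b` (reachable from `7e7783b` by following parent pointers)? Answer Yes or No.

Ancestors of 7e7783b (commits reachable by following parents): {7e7783b, 9978be4, bc134bb}.
bc134bb is in that set, so it is an ancestor of 7e7783b.

Yes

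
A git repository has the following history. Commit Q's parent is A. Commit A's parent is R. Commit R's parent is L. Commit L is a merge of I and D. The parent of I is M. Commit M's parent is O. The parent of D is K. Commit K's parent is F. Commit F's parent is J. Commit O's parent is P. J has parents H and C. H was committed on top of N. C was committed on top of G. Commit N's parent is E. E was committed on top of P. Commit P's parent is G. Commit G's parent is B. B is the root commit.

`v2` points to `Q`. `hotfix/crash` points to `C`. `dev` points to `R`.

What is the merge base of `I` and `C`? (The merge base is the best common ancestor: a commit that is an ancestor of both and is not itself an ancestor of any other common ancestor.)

G

Ancestors of I: {B, G, I, M, O, P}.
Ancestors of C: {B, C, G}.
Common ancestors: {B, G}.
Among these, G is not an ancestor of any other common ancestor — it is the merge base.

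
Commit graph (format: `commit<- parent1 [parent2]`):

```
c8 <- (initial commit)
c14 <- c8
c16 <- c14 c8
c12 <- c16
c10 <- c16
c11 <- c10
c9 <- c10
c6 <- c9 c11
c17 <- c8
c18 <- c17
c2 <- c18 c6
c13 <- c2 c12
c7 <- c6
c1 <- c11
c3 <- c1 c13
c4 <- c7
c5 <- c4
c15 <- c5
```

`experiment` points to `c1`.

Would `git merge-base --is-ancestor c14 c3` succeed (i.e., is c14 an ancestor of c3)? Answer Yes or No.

Yes

Ancestors of c3 (commits reachable by following parents): {c1, c10, c11, c12, c13, c14, c16, c17, c18, c2, c3, c6, c8, c9}.
c14 is in that set, so it is an ancestor of c3.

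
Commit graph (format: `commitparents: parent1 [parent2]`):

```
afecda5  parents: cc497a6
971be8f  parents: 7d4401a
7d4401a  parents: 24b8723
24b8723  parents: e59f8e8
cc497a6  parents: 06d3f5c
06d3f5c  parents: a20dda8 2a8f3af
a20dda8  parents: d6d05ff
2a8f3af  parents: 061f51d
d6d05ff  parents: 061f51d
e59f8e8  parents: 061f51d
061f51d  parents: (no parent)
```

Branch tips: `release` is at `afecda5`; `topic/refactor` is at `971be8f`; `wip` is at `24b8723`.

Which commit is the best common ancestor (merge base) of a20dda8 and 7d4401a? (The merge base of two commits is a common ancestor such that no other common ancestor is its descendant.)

061f51d

Ancestors of a20dda8: {061f51d, a20dda8, d6d05ff}.
Ancestors of 7d4401a: {061f51d, 24b8723, 7d4401a, e59f8e8}.
Common ancestors: {061f51d}.
The only common ancestor is 061f51d, so it is the merge base.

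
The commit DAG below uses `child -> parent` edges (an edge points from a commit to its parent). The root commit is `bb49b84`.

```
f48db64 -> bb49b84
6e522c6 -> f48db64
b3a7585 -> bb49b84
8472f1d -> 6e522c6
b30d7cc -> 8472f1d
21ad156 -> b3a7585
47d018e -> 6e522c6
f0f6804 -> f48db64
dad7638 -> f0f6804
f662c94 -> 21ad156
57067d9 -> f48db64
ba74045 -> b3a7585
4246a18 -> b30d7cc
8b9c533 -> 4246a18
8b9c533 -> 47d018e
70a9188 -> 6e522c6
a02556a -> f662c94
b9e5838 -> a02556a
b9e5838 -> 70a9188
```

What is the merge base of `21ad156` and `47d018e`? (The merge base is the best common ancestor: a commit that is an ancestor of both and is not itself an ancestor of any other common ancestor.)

bb49b84

Ancestors of 21ad156: {21ad156, b3a7585, bb49b84}.
Ancestors of 47d018e: {47d018e, 6e522c6, bb49b84, f48db64}.
Common ancestors: {bb49b84}.
The only common ancestor is bb49b84, so it is the merge base.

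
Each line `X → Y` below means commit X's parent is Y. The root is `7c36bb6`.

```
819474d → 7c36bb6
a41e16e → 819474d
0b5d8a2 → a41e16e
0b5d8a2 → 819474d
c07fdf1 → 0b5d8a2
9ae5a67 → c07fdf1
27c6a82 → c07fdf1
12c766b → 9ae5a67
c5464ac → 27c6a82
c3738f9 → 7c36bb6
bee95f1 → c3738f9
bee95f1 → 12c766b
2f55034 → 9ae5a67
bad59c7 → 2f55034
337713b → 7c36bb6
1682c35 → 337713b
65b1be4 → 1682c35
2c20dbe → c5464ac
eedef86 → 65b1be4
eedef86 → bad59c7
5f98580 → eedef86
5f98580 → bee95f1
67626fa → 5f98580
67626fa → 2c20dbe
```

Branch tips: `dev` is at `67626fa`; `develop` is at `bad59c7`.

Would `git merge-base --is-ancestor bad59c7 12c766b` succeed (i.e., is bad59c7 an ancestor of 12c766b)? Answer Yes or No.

Ancestors of 12c766b: {0b5d8a2, 12c766b, 7c36bb6, 819474d, 9ae5a67, a41e16e, c07fdf1}.
bad59c7 is not in that set, so it is not an ancestor of 12c766b.

No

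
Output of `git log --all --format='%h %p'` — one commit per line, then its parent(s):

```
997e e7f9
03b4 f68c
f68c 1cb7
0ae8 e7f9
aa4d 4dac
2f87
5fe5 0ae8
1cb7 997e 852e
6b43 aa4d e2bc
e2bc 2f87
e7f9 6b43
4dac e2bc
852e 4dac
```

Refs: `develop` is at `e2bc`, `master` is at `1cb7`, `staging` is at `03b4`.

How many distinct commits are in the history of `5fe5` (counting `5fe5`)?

8

Walking parent pointers from 5fe5: reachable set = {0ae8, 2f87, 4dac, 5fe5, 6b43, aa4d, e2bc, e7f9}.
That is 8 commits.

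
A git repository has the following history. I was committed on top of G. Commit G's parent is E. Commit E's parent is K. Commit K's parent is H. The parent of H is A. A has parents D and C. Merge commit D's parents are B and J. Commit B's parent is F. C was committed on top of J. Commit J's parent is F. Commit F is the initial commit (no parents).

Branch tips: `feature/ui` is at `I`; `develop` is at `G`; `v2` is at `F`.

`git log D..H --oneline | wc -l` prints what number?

Reachable from H: {A, B, C, D, F, H, J}.
Reachable from D: {B, D, F, J}.
In H's history but not D's: {A, C, H} — 3 commits.

3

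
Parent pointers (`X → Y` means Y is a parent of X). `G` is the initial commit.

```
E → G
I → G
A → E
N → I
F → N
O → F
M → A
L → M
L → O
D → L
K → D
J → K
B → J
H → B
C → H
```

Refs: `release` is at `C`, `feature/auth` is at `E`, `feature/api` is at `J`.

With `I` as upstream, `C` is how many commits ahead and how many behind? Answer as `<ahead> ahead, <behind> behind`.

13 ahead, 0 behind

Reachable from C: {A, B, C, D, E, F, G, H, I, J, K, L, M, N, O}.
Reachable from I: {G, I}.
Only in C's history (ahead): {A, B, C, D, E, F, H, J, K, L, M, N, O} — 13.
Only in I's history (behind): {} — 0.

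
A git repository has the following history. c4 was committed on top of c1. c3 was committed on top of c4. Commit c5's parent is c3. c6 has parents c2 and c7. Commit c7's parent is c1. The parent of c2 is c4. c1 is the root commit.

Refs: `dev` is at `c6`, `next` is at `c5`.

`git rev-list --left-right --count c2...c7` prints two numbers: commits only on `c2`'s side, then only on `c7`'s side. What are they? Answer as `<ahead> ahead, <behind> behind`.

2 ahead, 1 behind

Reachable from c2: {c1, c2, c4}.
Reachable from c7: {c1, c7}.
Only in c2's history (ahead): {c2, c4} — 2.
Only in c7's history (behind): {c7} — 1.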